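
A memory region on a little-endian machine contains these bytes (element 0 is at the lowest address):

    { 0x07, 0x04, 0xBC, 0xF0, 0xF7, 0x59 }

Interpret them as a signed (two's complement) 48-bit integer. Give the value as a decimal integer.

Little-endian: lowest address holds the least-significant byte.
Reassemble most-significant byte first: 59 F7 F0 BC 04 07 → 0x59F7F0BC0407.
0x59F7F0BC0407 = 98921430647815.

98921430647815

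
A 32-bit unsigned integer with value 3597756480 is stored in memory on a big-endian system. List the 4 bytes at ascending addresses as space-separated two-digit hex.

D6 71 68 40

3597756480 in hexadecimal, padded to 32 bits, is 0xD6716840.
Split into bytes (most-significant first): D6 71 68 40.
Big-endian stores the most-significant byte at the lowest address.
So the memory order matches the most-significant-first order: D6 71 68 40.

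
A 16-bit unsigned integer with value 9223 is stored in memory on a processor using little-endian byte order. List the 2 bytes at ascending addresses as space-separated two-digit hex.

9223 in hexadecimal, padded to 16 bits, is 0x2407.
Split into bytes (most-significant first): 24 07.
Little-endian: lowest address holds the least-significant byte.
So at ascending addresses the bytes are 07 24.

07 24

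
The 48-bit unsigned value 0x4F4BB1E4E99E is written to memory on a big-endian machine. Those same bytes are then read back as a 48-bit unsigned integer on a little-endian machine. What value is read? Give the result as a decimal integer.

174727401392975

Stored big-endian, the bytes at ascending addresses are 4F 4B B1 E4 E9 9E.
Read back as little-endian, the first byte is least significant, giving 0x9EE9E4B14B4F.
0x9EE9E4B14B4F = 174727401392975.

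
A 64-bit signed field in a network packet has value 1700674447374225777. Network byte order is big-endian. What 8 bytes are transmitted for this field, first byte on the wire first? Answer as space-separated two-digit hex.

17 9A 02 66 3A 53 11 71

1700674447374225777 in hexadecimal, padded to 64 bits, is 0x179A02663A531171.
Split into bytes (most-significant first): 17 9A 02 66 3A 53 11 71.
Big-endian: lowest address holds the most-significant byte.
So the memory order matches the most-significant-first order: 17 9A 02 66 3A 53 11 71.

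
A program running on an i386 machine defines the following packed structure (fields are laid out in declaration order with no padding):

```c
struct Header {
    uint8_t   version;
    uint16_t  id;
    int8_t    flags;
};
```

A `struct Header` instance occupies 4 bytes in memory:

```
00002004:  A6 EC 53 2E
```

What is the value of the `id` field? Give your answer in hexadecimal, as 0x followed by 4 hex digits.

`id` follows `version` (1 byte), so it starts at byte offset 1 and occupies 2 bytes.
Bytes at offsets 1..2: EC 53.
Little-endian stores the least-significant byte at the lowest address.
Reassemble most-significant byte first: 53 EC → 0x53EC.

0x53EC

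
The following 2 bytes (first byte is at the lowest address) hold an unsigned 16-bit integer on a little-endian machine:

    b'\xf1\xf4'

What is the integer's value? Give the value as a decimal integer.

Little-endian stores the least-significant byte at the lowest address.
Reassemble most-significant byte first: F4 F1 → 0xF4F1.
0xF4F1 = 62705.

62705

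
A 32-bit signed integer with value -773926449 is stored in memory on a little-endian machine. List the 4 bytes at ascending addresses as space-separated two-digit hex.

CF D1 DE D1

Two's complement of -773926449 in 32 bits: 773926449 = 0x2E212E31; invert → 0xD1DED1CE; add 1 → 0xD1DED1CF.
Split into bytes (most-significant first): D1 DE D1 CF.
In little-endian order the low byte comes first in memory.
So at ascending addresses the bytes are CF D1 DE D1.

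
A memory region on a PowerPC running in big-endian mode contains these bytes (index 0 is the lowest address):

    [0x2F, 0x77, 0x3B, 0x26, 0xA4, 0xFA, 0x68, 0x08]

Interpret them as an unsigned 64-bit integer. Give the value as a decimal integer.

Big-endian stores the most-significant byte at the lowest address.
The bytes are already most-significant first: 0x2F773B26A4FA6808.
0x2F773B26A4FA6808 = 3420267479173851144.

3420267479173851144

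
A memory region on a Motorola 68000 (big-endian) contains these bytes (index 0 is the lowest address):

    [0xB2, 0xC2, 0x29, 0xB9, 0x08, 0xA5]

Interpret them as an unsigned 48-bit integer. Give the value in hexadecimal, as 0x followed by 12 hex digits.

0xB2C229B908A5

Big-endian: lowest address holds the most-significant byte.
The bytes are already most-significant first: 0xB2C229B908A5.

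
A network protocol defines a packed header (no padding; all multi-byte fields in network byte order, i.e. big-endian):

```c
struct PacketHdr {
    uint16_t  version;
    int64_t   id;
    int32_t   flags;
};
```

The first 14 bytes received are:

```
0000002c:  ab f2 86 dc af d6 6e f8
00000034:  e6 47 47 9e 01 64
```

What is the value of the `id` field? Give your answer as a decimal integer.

-8728908642231196089

`id` follows `version` (2 bytes), so it starts at byte offset 2 and occupies 8 bytes.
Bytes at offsets 2..9: 86 DC AF D6 6E F8 E6 47.
In big-endian order the high byte comes first in memory.
The bytes are already most-significant first: 0x86DCAFD66EF8E647.
Top bit is set, so as a signed 64-bit value this is 0x86DCAFD66EF8E647 − 2^64 = -8728908642231196089.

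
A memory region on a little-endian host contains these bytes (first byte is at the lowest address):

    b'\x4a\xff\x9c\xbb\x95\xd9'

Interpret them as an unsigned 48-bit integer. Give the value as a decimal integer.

Little-endian stores the least-significant byte at the lowest address.
Reassemble most-significant byte first: D9 95 BB 9C FF 4A → 0xD995BB9CFF4A.
0xD995BB9CFF4A = 239237120982858.

239237120982858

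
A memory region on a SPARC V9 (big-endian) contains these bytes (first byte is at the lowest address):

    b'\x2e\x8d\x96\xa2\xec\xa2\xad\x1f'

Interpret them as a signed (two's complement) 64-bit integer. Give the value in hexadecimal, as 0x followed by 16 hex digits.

0x2E8D96A2ECA2AD1F

Big-endian: lowest address holds the most-significant byte.
The bytes are already most-significant first: 0x2E8D96A2ECA2AD1F.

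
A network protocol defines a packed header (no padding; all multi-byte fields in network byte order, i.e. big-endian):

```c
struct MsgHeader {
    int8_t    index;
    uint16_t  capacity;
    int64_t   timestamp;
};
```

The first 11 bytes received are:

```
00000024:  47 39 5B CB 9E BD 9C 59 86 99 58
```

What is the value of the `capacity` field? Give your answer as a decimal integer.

14683

`capacity` follows `index` (1 byte), so it starts at byte offset 1 and occupies 2 bytes.
Bytes at offsets 1..2: 39 5B.
In big-endian order the high byte comes first in memory.
The bytes are already most-significant first: 0x395B.
0x395B = 14683.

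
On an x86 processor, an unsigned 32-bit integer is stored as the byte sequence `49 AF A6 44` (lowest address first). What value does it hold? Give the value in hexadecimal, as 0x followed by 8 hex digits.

0x44A6AF49

Little-endian stores the least-significant byte at the lowest address.
Reassemble most-significant byte first: 44 A6 AF 49 → 0x44A6AF49.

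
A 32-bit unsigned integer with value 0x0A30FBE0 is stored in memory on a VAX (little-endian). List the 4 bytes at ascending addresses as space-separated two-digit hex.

Split into bytes (most-significant first): 0A 30 FB E0.
Little-endian: lowest address holds the least-significant byte.
So at ascending addresses the bytes are E0 FB 30 0A.

E0 FB 30 0A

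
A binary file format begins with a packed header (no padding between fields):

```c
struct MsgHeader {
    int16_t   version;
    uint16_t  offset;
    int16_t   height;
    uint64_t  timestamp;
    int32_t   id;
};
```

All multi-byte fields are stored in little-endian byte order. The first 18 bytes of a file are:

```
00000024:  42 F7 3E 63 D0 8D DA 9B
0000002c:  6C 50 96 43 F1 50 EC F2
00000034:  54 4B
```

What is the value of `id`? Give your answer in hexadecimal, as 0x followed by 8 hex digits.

0x4B54F2EC

`id` follows `version` (2 B), `offset` (2 B), `height` (2 B), `timestamp` (8 B), so it starts at offset 2 + 2 + 2 + 8 = 14 and occupies 4 bytes.
Bytes at offsets 14..17: EC F2 54 4B.
Little-endian stores the least-significant byte at the lowest address.
Reassemble most-significant byte first: 4B 54 F2 EC → 0x4B54F2EC.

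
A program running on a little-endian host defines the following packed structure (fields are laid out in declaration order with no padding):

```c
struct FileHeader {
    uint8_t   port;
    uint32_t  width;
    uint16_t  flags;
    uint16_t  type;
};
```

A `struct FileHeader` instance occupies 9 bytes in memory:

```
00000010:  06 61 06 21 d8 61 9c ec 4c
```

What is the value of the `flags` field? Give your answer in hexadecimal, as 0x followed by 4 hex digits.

0x9C61

`flags` follows `port` (1 B), `width` (4 B), so it starts at offset 1 + 4 = 5 and occupies 2 bytes.
Bytes at offsets 5..6: 61 9C.
Little-endian stores the least-significant byte at the lowest address.
Reassemble most-significant byte first: 9C 61 → 0x9C61.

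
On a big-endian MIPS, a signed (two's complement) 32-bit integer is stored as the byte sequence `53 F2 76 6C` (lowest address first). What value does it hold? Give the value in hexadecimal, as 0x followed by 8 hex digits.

Big-endian: lowest address holds the most-significant byte.
The bytes are already most-significant first: 0x53F2766C.

0x53F2766C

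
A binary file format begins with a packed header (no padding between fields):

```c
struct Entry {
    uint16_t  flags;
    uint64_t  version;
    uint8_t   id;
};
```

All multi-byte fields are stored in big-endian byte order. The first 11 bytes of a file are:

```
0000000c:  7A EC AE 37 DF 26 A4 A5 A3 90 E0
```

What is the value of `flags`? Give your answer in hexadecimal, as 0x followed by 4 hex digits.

`flags` is the first field, at byte offset 0, occupying 2 bytes.
Bytes at offsets 0..1: 7A EC.
In big-endian order the high byte comes first in memory.
The bytes are already most-significant first: 0x7AEC.

0x7AEC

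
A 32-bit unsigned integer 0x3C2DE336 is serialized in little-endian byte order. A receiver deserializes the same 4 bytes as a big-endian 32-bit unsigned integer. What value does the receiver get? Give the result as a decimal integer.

Stored little-endian, the bytes at ascending addresses are 36 E3 2D 3C.
Read back as big-endian, the last byte is least significant, giving 0x36E32D3C.
0x36E32D3C = 920857916.

920857916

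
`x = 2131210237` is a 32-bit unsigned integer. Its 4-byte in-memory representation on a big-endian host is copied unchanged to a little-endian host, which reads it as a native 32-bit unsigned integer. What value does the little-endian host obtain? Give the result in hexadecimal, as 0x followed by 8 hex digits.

0xFDAF077F

2131210237 in 32-bit hexadecimal is 0x7F07AFFD.
Stored big-endian, the bytes at ascending addresses are 7F 07 AF FD.
Read back as little-endian, the first byte is least significant, giving 0xFDAF077F.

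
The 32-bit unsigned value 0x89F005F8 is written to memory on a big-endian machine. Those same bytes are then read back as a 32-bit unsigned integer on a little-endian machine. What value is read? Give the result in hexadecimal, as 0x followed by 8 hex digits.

0xF805F089

Stored big-endian, the bytes at ascending addresses are 89 F0 05 F8.
Read back as little-endian, the first byte is least significant, giving 0xF805F089.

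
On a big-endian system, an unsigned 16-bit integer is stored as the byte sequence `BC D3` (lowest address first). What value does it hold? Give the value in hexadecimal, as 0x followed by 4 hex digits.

0xBCD3

In big-endian order the high byte comes first in memory.
The bytes are already most-significant first: 0xBCD3.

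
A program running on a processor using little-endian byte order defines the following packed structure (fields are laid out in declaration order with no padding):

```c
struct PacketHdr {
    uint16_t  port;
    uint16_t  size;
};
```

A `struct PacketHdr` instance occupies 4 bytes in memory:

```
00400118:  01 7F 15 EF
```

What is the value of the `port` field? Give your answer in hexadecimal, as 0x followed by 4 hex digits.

0x7F01

`port` is the first field, at byte offset 0, occupying 2 bytes.
Bytes at offsets 0..1: 01 7F.
Little-endian: lowest address holds the least-significant byte.
Reassemble most-significant byte first: 7F 01 → 0x7F01.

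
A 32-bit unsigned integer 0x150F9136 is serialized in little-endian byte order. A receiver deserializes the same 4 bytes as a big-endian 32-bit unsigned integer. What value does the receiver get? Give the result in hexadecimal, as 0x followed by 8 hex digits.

0x36910F15

Stored little-endian, the bytes at ascending addresses are 36 91 0F 15.
Read back as big-endian, the last byte is least significant, giving 0x36910F15.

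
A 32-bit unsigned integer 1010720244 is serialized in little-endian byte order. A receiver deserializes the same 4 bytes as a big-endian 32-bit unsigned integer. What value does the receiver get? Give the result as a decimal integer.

1010720244 in 32-bit hexadecimal is 0x3C3E5DF4.
Stored little-endian, the bytes at ascending addresses are F4 5D 3E 3C.
Read back as big-endian, the last byte is least significant, giving 0xF45D3E3C.
0xF45D3E3C = 4099751484.

4099751484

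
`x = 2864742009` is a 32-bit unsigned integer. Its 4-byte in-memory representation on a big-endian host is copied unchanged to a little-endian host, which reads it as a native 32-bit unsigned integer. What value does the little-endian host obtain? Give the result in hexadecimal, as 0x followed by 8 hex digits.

0x797EC0AA

2864742009 in 32-bit hexadecimal is 0xAAC07E79.
Stored big-endian, the bytes at ascending addresses are AA C0 7E 79.
Read back as little-endian, the first byte is least significant, giving 0x797EC0AA.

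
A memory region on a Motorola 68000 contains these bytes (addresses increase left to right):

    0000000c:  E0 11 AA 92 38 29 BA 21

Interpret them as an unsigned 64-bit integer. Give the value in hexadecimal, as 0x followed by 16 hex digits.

0xE011AA923829BA21

Big-endian stores the most-significant byte at the lowest address.
The bytes are already most-significant first: 0xE011AA923829BA21.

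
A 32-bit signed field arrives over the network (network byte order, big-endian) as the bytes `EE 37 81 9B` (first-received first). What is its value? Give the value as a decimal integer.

In big-endian order the high byte comes first in memory.
The bytes are already most-significant first: 0xEE37819B.
Top bit is set, so as a signed 32-bit value this is 0xEE37819B − 2^32 = -298352229.

-298352229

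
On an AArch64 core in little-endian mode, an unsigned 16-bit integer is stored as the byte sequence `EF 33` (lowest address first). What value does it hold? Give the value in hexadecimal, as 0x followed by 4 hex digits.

0x33EF

In little-endian order the low byte comes first in memory.
Reassemble most-significant byte first: 33 EF → 0x33EF.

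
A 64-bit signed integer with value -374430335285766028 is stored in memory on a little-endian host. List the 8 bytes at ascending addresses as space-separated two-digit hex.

Two's complement of -374430335285766028 in 64 bits: 374430335285766028 = 0x05323E67F7D6A78C; invert → 0xFACDC19808295873; add 1 → 0xFACDC19808295874.
Split into bytes (most-significant first): FA CD C1 98 08 29 58 74.
Little-endian: lowest address holds the least-significant byte.
So at ascending addresses the bytes are 74 58 29 08 98 C1 CD FA.

74 58 29 08 98 C1 CD FA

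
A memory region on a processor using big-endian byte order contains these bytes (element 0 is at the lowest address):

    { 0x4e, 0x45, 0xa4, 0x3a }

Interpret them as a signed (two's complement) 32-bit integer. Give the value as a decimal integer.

Big-endian: lowest address holds the most-significant byte.
The bytes are already most-significant first: 0x4E45A43A.
0x4E45A43A = 1313186874.

1313186874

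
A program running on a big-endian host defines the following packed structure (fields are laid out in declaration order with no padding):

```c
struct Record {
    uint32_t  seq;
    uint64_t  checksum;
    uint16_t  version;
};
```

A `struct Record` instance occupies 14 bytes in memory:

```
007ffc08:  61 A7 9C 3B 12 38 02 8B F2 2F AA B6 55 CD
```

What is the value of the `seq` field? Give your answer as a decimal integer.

1638374459

`seq` is the first field, at byte offset 0, occupying 4 bytes.
Bytes at offsets 0..3: 61 A7 9C 3B.
Big-endian stores the most-significant byte at the lowest address.
The bytes are already most-significant first: 0x61A79C3B.
0x61A79C3B = 1638374459.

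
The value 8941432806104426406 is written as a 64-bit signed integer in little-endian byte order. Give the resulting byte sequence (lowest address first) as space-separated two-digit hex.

8941432806104426406 in hexadecimal, padded to 64 bits, is 0x7C1659C36EE0E7A6.
Split into bytes (most-significant first): 7C 16 59 C3 6E E0 E7 A6.
Little-endian stores the least-significant byte at the lowest address.
So at ascending addresses the bytes are A6 E7 E0 6E C3 59 16 7C.

A6 E7 E0 6E C3 59 16 7C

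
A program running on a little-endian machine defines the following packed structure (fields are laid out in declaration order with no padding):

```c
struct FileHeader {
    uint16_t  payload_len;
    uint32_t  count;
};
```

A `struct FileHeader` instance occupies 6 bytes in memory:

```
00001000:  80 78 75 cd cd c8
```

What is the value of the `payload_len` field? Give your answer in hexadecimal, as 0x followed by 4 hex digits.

0x7880

`payload_len` is the first field, at byte offset 0, occupying 2 bytes.
Bytes at offsets 0..1: 80 78.
In little-endian order the low byte comes first in memory.
Reassemble most-significant byte first: 78 80 → 0x7880.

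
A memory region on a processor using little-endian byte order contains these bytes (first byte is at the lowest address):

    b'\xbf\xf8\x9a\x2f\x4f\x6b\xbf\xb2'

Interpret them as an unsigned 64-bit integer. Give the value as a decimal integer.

Little-endian: lowest address holds the least-significant byte.
Reassemble most-significant byte first: B2 BF 6B 4F 2F 9A F8 BF → 0xB2BF6B4F2F9AF8BF.
0xB2BF6B4F2F9AF8BF = 12880131447148181695.

12880131447148181695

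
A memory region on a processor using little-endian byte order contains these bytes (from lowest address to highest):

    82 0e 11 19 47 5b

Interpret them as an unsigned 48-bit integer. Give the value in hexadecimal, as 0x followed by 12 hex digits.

In little-endian order the low byte comes first in memory.
Reassemble most-significant byte first: 5B 47 19 11 0E 82 → 0x5B4719110E82.

0x5B4719110E82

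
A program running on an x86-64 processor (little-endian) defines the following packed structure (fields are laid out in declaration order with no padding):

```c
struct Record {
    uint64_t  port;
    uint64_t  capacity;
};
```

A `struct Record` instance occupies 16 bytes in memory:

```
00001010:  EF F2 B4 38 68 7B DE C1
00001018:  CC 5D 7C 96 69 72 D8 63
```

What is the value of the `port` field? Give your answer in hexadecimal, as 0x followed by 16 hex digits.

0xC1DE7B6838B4F2EF

`port` is the first field, at byte offset 0, occupying 8 bytes.
Bytes at offsets 0..7: EF F2 B4 38 68 7B DE C1.
Little-endian stores the least-significant byte at the lowest address.
Reassemble most-significant byte first: C1 DE 7B 68 38 B4 F2 EF → 0xC1DE7B6838B4F2EF.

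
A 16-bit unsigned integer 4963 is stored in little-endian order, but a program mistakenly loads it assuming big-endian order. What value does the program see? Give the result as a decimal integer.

4963 in 16-bit hexadecimal is 0x1363.
Stored little-endian, the bytes at ascending addresses are 63 13.
Read back as big-endian, the last byte is least significant, giving 0x6313.
0x6313 = 25363.

25363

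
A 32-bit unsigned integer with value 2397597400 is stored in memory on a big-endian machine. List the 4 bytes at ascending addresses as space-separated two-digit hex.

2397597400 in hexadecimal, padded to 32 bits, is 0x8EE86ED8.
Split into bytes (most-significant first): 8E E8 6E D8.
Big-endian: lowest address holds the most-significant byte.
So the memory order matches the most-significant-first order: 8E E8 6E D8.

8E E8 6E D8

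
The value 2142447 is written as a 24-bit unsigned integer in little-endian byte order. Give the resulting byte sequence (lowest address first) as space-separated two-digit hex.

2142447 in hexadecimal, padded to 24 bits, is 0x20B0EF.
Split into bytes (most-significant first): 20 B0 EF.
Little-endian stores the least-significant byte at the lowest address.
So at ascending addresses the bytes are EF B0 20.

EF B0 20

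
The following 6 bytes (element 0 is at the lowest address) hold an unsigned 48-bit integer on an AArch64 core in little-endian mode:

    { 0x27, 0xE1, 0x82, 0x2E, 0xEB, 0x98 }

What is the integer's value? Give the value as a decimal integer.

Little-endian: lowest address holds the least-significant byte.
Reassemble most-significant byte first: 98 EB 2E 82 E1 27 → 0x98EB2E82E127.
0x98EB2E82E127 = 168135865065767.

168135865065767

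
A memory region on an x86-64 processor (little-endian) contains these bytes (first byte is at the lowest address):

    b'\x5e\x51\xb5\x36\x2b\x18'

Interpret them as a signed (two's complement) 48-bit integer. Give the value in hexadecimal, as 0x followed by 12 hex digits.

In little-endian order the low byte comes first in memory.
Reassemble most-significant byte first: 18 2B 36 B5 51 5E → 0x182B36B5515E.

0x182B36B5515E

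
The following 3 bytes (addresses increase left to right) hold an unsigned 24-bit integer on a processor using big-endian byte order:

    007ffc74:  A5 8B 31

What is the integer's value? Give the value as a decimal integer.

In big-endian order the high byte comes first in memory.
The bytes are already most-significant first: 0xA58B31.
0xA58B31 = 10849073.

10849073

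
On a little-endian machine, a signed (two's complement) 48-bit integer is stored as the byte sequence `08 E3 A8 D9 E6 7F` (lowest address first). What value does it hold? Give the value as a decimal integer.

Little-endian: lowest address holds the least-significant byte.
Reassemble most-significant byte first: 7F E6 D9 A8 E3 08 → 0x7FE6D9A8E308.
0x7FE6D9A8E308 = 140629470929672.

140629470929672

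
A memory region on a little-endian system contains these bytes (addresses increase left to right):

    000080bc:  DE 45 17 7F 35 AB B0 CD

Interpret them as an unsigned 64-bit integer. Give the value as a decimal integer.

Little-endian: lowest address holds the least-significant byte.
Reassemble most-significant byte first: CD B0 AB 35 7F 17 45 DE → 0xCDB0AB357F1745DE.
0xCDB0AB357F1745DE = 14821534619930150366.

14821534619930150366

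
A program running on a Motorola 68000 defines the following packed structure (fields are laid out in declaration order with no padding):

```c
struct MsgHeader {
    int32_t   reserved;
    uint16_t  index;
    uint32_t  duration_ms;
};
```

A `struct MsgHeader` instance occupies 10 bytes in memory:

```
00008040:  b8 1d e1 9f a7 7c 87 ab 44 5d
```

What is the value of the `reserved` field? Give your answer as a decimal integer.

-1206001249

`reserved` is the first field, at byte offset 0, occupying 4 bytes.
Bytes at offsets 0..3: B8 1D E1 9F.
In big-endian order the high byte comes first in memory.
The bytes are already most-significant first: 0xB81DE19F.
Top bit is set, so as a signed 32-bit value this is 0xB81DE19F − 2^32 = -1206001249.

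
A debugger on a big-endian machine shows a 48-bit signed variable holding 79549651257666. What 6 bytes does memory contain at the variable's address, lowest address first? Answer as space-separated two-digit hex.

79549651257666 in hexadecimal, padded to 48 bits, is 0x485998B48942.
Split into bytes (most-significant first): 48 59 98 B4 89 42.
In big-endian order the high byte comes first in memory.
So the memory order matches the most-significant-first order: 48 59 98 B4 89 42.

48 59 98 B4 89 42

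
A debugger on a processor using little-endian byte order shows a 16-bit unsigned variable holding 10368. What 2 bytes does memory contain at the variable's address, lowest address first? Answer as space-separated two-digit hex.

80 28

10368 in hexadecimal, padded to 16 bits, is 0x2880.
Split into bytes (most-significant first): 28 80.
Little-endian stores the least-significant byte at the lowest address.
So at ascending addresses the bytes are 80 28.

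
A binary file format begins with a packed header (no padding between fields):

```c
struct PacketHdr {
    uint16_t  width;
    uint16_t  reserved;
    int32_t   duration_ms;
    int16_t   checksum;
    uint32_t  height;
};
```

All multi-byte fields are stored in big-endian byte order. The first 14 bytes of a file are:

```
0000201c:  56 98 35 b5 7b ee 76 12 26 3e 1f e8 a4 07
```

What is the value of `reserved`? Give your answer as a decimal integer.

`reserved` follows `width` (2 bytes), so it starts at byte offset 2 and occupies 2 bytes.
Bytes at offsets 2..3: 35 B5.
In big-endian order the high byte comes first in memory.
The bytes are already most-significant first: 0x35B5.
0x35B5 = 13749.

13749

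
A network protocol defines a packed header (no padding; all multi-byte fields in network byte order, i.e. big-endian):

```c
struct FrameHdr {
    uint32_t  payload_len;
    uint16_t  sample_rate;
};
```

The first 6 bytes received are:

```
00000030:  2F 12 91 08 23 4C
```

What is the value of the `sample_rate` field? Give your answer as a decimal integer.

9036

`sample_rate` follows `payload_len` (4 bytes), so it starts at byte offset 4 and occupies 2 bytes.
Bytes at offsets 4..5: 23 4C.
Big-endian stores the most-significant byte at the lowest address.
The bytes are already most-significant first: 0x234C.
0x234C = 9036.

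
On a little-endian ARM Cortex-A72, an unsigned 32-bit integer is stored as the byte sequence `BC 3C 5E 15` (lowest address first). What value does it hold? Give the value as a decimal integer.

Little-endian stores the least-significant byte at the lowest address.
Reassemble most-significant byte first: 15 5E 3C BC → 0x155E3CBC.
0x155E3CBC = 358497468.

358497468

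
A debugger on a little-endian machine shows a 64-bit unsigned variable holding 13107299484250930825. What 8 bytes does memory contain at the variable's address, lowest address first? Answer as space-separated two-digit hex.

89 FE 6F 7B 6F 7B E6 B5

13107299484250930825 in hexadecimal, padded to 64 bits, is 0xB5E67B6F7B6FFE89.
Split into bytes (most-significant first): B5 E6 7B 6F 7B 6F FE 89.
Little-endian stores the least-significant byte at the lowest address.
So at ascending addresses the bytes are 89 FE 6F 7B 6F 7B E6 B5.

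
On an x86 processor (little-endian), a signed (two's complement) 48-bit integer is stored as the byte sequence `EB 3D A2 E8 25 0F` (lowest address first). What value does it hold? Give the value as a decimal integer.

16655491153387

Little-endian stores the least-significant byte at the lowest address.
Reassemble most-significant byte first: 0F 25 E8 A2 3D EB → 0x0F25E8A23DEB.
0x0F25E8A23DEB = 16655491153387.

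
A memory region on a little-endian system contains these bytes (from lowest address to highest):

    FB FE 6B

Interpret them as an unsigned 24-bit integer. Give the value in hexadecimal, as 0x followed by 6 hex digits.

In little-endian order the low byte comes first in memory.
Reassemble most-significant byte first: 6B FE FB → 0x6BFEFB.

0x6BFEFB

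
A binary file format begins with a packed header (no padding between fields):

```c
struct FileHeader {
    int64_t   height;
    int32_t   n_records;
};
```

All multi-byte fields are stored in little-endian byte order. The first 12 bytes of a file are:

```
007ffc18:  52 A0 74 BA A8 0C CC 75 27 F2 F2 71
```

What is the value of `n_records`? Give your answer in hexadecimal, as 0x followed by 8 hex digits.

0x71F2F227

`n_records` follows `height` (8 bytes), so it starts at byte offset 8 and occupies 4 bytes.
Bytes at offsets 8..11: 27 F2 F2 71.
Little-endian stores the least-significant byte at the lowest address.
Reassemble most-significant byte first: 71 F2 F2 27 → 0x71F2F227.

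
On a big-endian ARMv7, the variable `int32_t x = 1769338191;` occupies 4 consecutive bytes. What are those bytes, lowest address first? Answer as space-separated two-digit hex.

1769338191 in hexadecimal, padded to 32 bits, is 0x6975F54F.
Split into bytes (most-significant first): 69 75 F5 4F.
Big-endian stores the most-significant byte at the lowest address.
So the memory order matches the most-significant-first order: 69 75 F5 4F.

69 75 F5 4F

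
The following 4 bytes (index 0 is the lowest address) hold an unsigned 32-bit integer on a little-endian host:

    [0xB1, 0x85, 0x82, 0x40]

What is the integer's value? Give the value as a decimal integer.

Little-endian: lowest address holds the least-significant byte.
Reassemble most-significant byte first: 40 82 85 B1 → 0x408285B1.
0x408285B1 = 1082295729.

1082295729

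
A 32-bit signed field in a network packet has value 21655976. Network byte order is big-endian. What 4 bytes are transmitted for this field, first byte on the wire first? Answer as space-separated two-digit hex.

01 4A 71 A8

21655976 in hexadecimal, padded to 32 bits, is 0x014A71A8.
Split into bytes (most-significant first): 01 4A 71 A8.
In big-endian order the high byte comes first in memory.
So the memory order matches the most-significant-first order: 01 4A 71 A8.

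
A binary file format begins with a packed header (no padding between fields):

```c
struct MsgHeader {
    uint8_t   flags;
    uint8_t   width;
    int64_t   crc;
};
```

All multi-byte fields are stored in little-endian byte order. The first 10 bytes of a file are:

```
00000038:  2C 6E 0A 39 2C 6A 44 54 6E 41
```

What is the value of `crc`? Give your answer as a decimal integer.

4714798512719280394

`crc` follows `flags` (1 B), `width` (1 B), so it starts at offset 1 + 1 = 2 and occupies 8 bytes.
Bytes at offsets 2..9: 0A 39 2C 6A 44 54 6E 41.
Little-endian stores the least-significant byte at the lowest address.
Reassemble most-significant byte first: 41 6E 54 44 6A 2C 39 0A → 0x416E54446A2C390A.
0x416E54446A2C390A = 4714798512719280394.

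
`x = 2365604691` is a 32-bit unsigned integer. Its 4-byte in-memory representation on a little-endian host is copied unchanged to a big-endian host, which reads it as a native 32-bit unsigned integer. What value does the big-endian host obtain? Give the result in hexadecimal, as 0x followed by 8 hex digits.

2365604691 in 32-bit hexadecimal is 0x8D004353.
Stored little-endian, the bytes at ascending addresses are 53 43 00 8D.
Read back as big-endian, the last byte is least significant, giving 0x5343008D.

0x5343008D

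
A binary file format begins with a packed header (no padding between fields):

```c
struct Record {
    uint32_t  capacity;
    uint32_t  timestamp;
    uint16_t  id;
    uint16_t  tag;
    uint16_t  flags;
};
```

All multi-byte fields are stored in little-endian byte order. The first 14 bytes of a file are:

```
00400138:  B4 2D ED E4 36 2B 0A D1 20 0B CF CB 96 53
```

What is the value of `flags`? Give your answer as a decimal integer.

21398

`flags` follows `capacity` (4 B), `timestamp` (4 B), `id` (2 B), `tag` (2 B), so it starts at offset 4 + 4 + 2 + 2 = 12 and occupies 2 bytes.
Bytes at offsets 12..13: 96 53.
In little-endian order the low byte comes first in memory.
Reassemble most-significant byte first: 53 96 → 0x5396.
0x5396 = 21398.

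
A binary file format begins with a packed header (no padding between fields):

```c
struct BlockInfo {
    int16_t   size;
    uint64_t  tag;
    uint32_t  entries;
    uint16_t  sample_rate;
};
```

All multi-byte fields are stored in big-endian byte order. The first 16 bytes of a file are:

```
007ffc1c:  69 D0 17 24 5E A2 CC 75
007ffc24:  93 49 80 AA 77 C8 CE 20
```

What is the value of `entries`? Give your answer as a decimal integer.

`entries` follows `size` (2 B), `tag` (8 B), so it starts at offset 2 + 8 = 10 and occupies 4 bytes.
Bytes at offsets 10..13: 80 AA 77 C8.
In big-endian order the high byte comes first in memory.
The bytes are already most-significant first: 0x80AA77C8.
0x80AA77C8 = 2158655432.

2158655432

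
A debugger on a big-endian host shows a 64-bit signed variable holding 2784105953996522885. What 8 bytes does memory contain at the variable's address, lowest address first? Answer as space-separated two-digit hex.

2784105953996522885 in hexadecimal, padded to 64 bits, is 0x26A3219D45034585.
Split into bytes (most-significant first): 26 A3 21 9D 45 03 45 85.
Big-endian stores the most-significant byte at the lowest address.
So the memory order matches the most-significant-first order: 26 A3 21 9D 45 03 45 85.

26 A3 21 9D 45 03 45 85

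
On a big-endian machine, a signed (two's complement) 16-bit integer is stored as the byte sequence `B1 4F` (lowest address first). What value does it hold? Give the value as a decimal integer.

In big-endian order the high byte comes first in memory.
The bytes are already most-significant first: 0xB14F.
Top bit is set, so as a signed 16-bit value this is 0xB14F − 2^16 = -20145.

-20145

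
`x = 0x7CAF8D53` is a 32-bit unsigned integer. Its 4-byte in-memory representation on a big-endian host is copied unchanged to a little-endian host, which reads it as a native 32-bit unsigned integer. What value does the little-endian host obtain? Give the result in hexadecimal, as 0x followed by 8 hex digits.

0x538DAF7C

Stored big-endian, the bytes at ascending addresses are 7C AF 8D 53.
Read back as little-endian, the first byte is least significant, giving 0x538DAF7C.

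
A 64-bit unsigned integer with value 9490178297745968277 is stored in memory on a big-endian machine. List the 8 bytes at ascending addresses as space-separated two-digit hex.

9490178297745968277 in hexadecimal, padded to 64 bits, is 0x83B3E2E174450C95.
Split into bytes (most-significant first): 83 B3 E2 E1 74 45 0C 95.
Big-endian stores the most-significant byte at the lowest address.
So the memory order matches the most-significant-first order: 83 B3 E2 E1 74 45 0C 95.

83 B3 E2 E1 74 45 0C 95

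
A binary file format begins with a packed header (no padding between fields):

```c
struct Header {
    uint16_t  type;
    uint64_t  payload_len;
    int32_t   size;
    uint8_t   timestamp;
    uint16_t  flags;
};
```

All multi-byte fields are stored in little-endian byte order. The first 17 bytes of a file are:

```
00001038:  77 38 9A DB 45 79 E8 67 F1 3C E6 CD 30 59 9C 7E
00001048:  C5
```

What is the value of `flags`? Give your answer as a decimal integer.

50558

`flags` follows `type` (2 B), `payload_len` (8 B), `size` (4 B), `timestamp` (1 B), so it starts at offset 2 + 8 + 4 + 1 = 15 and occupies 2 bytes.
Bytes at offsets 15..16: 7E C5.
Little-endian: lowest address holds the least-significant byte.
Reassemble most-significant byte first: C5 7E → 0xC57E.
0xC57E = 50558.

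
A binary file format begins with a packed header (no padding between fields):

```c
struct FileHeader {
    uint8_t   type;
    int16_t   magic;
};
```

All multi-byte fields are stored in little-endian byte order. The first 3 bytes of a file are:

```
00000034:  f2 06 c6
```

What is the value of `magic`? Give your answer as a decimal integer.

`magic` follows `type` (1 byte), so it starts at byte offset 1 and occupies 2 bytes.
Bytes at offsets 1..2: 06 C6.
In little-endian order the low byte comes first in memory.
Reassemble most-significant byte first: C6 06 → 0xC606.
Top bit is set, so as a signed 16-bit value this is 0xC606 − 2^16 = -14842.

-14842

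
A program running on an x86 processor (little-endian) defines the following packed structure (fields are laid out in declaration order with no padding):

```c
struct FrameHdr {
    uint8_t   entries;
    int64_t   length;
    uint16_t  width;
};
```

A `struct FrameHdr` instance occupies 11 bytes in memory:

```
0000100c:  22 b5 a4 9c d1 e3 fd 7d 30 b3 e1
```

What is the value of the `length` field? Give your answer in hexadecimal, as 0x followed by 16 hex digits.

0x307DFDE3D19CA4B5

`length` follows `entries` (1 byte), so it starts at byte offset 1 and occupies 8 bytes.
Bytes at offsets 1..8: B5 A4 9C D1 E3 FD 7D 30.
Little-endian stores the least-significant byte at the lowest address.
Reassemble most-significant byte first: 30 7D FD E3 D1 9C A4 B5 → 0x307DFDE3D19CA4B5.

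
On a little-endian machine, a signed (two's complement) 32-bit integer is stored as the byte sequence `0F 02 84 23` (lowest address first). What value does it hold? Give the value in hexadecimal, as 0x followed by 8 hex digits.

Little-endian: lowest address holds the least-significant byte.
Reassemble most-significant byte first: 23 84 02 0F → 0x2384020F.

0x2384020F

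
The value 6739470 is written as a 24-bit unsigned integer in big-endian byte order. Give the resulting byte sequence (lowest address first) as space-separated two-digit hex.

6739470 in hexadecimal, padded to 24 bits, is 0x66D60E.
Split into bytes (most-significant first): 66 D6 0E.
In big-endian order the high byte comes first in memory.
So the memory order matches the most-significant-first order: 66 D6 0E.

66 D6 0E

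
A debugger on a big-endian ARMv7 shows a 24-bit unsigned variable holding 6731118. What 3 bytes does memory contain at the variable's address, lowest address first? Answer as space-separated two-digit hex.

6731118 in hexadecimal, padded to 24 bits, is 0x66B56E.
Split into bytes (most-significant first): 66 B5 6E.
Big-endian stores the most-significant byte at the lowest address.
So the memory order matches the most-significant-first order: 66 B5 6E.

66 B5 6E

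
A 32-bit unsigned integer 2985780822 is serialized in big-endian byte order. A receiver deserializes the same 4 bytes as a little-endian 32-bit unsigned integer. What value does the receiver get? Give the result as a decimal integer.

2985780822 in 32-bit hexadecimal is 0xB1F76656.
Stored big-endian, the bytes at ascending addresses are B1 F7 66 56.
Read back as little-endian, the first byte is least significant, giving 0x5666F7B1.
0x5666F7B1 = 1449588657.

1449588657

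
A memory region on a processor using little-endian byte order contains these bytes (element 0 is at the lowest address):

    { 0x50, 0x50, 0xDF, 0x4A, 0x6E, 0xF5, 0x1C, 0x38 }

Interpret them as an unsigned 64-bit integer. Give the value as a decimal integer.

Little-endian: lowest address holds the least-significant byte.
Reassemble most-significant byte first: 38 1C F5 6E 4A DF 50 50 → 0x381CF56E4ADF5050.
0x381CF56E4ADF5050 = 4043376419523219536.

4043376419523219536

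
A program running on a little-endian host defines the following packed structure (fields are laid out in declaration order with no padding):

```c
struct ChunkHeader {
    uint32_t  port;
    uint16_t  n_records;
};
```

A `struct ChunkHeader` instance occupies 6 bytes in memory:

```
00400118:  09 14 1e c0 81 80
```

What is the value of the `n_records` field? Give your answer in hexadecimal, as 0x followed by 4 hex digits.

`n_records` follows `port` (4 bytes), so it starts at byte offset 4 and occupies 2 bytes.
Bytes at offsets 4..5: 81 80.
In little-endian order the low byte comes first in memory.
Reassemble most-significant byte first: 80 81 → 0x8081.

0x8081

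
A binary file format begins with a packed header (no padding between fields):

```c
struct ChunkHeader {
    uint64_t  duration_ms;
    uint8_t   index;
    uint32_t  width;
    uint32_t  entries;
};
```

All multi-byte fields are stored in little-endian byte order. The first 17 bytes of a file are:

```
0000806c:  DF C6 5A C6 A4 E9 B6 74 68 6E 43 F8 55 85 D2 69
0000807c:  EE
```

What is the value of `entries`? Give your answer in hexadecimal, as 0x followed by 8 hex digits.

`entries` follows `duration_ms` (8 B), `index` (1 B), `width` (4 B), so it starts at offset 8 + 1 + 4 = 13 and occupies 4 bytes.
Bytes at offsets 13..16: 85 D2 69 EE.
In little-endian order the low byte comes first in memory.
Reassemble most-significant byte first: EE 69 D2 85 → 0xEE69D285.

0xEE69D285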